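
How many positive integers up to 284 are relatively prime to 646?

127

Prime factors of 646: 2, 17, 19. Count integers ≤ 284 divisible by none of them.
By inclusion–exclusion: 284 − ⌊284/2⌋ − ⌊284/17⌋ − ⌊284/19⌋ + ⌊284/34⌋ + ⌊284/38⌋ + ⌊284/323⌋ − ⌊284/646⌋ = 127.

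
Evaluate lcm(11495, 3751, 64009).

188506505

11495 = 5 · 11² · 19; 3751 = 11² · 31; 64009 = 11² · 23²
lcm takes max exponent of each prime: 5 · 11² · 19 · 23² · 31 = 188506505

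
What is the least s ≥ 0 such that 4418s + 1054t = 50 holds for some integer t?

Reduce mod 1054: 4418s ≡ 50 (mod 1054). With g = gcd(4418, 1054) = 2 dividing 50, divide through: 2209s ≡ 25 (mod 527).
Since gcd(2209, 527) = 1, s ≡ 25·(2209)⁻¹ ≡ 162 (mod 527). Smallest non-negative: 162.

162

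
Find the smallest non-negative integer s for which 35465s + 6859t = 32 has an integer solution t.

Euclid: 35465 = 5·6859 + 1170; 6859 = 5·1170 + 1009; 1170 = 1·1009 + 161; 1009 = 6·161 + 43; 161 = 3·43 + 32; 43 = 1·32 + 11; 32 = 2·11 + 10; 11 = 1·10 + 1; 10 = 10·1 + 0 → gcd = 1; 32 = 1·32.
Back-substitution yields 35465·(-639) + 6859·(3304) = 1, so one solution is s = -639·32 = -20448, t = 3304·32 = 105728.
Solutions in s differ by 6859/1 = 6859; the one in [0, 6859) is -20448 mod 6859 = 129.

129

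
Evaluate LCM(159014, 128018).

10178327126

gcd first: 159014 = 1·128018 + 30996; 128018 = 4·30996 + 4034; 30996 = 7·4034 + 2758; 4034 = 1·2758 + 1276; 2758 = 2·1276 + 206; 1276 = 6·206 + 40; 206 = 5·40 + 6; 40 = 6·6 + 4; 6 = 1·4 + 2; 4 = 2·2 + 0 → gcd = 2
lcm = 159014·128018/gcd = 20356654252/2 = 10178327126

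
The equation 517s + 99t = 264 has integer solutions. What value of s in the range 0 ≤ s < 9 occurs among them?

Euclid: 517 = 5·99 + 22; 99 = 4·22 + 11; 22 = 2·11 + 0 → gcd = 11; 264 = 11·24.
Back-substitution yields 517·(-4) + 99·(21) = 11, so one solution is s = -4·24 = -96, t = 21·24 = 504.
Solutions in s differ by 99/11 = 9; the one in [0, 9) is -96 mod 9 = 3.

3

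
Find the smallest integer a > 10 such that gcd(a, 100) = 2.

Multiples of 2 above 10: 2·6, 2·7, … . Need the cofactor coprime to 100/2 = 50.
Checking s = 6, 7, … the first with gcd(s, 50) = 1 is s = 7, giving 14.

14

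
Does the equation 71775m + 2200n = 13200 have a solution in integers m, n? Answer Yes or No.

By Bézout, 71775m + 2200n = 13200 has integer solutions iff gcd(71775, 2200) | 13200.
Euclid: 71775 = 32·2200 + 1375; 2200 = 1·1375 + 825; 1375 = 1·825 + 550; 825 = 1·550 + 275; 550 = 2·275 + 0. gcd = 275; 13200 mod 275 = 0. Yes.

Yes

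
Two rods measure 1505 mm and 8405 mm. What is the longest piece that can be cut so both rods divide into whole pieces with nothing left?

5

1505 = 5 · 7 · 43
8405 = 5 · 41²
Common: 5 = 5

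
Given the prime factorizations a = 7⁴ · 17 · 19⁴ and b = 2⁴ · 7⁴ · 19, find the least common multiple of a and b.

85108996112

max exponent per prime: 2⁴ · 7⁴ · 17 · 19⁴ = 85108996112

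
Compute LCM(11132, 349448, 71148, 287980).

lcm(11132, 349448) = 11132·349448/gcd = 3890055136/484 = 8037304
lcm(8037304, 71148) = 8037304·71148/gcd = 571838104992/484 = 1181483688
lcm(1181483688, 287980) = 1181483688·287980/gcd = 340243672470240/3388 = 100426113480

100426113480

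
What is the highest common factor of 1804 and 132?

44

Euclid: 1804 = 13·132 + 88; 132 = 1·88 + 44; 88 = 2·44 + 0. Last nonzero remainder: 44.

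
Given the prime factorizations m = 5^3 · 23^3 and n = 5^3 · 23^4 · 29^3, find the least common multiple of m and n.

max exponent per prime: 5^3 · 23^4 · 29^3 = 853130268625

853130268625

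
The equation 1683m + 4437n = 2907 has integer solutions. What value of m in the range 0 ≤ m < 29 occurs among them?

7

Euclid: 4437 = 2·1683 + 1071; 1683 = 1·1071 + 612; 1071 = 1·612 + 459; 612 = 1·459 + 153; 459 = 3·153 + 0 → gcd = 153; 2907 = 153·19.
Back-substitution yields 1683·(8) + 4437·(-3) = 153, so one solution is m = 8·19 = 152, n = -3·19 = -57.
Solutions in m differ by 4437/153 = 29; the one in [0, 29) is 152 mod 29 = 7.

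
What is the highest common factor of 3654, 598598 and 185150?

3654 = 2 · 3² · 7 · 29; 598598 = 2 · 7 · 11 · 13² · 23; 185150 = 2 · 5² · 7 · 23²
gcd takes min exponent of each prime: 2 · 7 = 14

14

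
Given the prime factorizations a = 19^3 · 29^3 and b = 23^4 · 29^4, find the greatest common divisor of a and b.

min exponent per shared prime: 29^3 = 24389

24389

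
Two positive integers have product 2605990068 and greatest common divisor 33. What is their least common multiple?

78969396

For any two positive integers, gcd × lcm equals their product. Hence lcm = 2605990068 / 33 = 78969396.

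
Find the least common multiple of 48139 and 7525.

51749425

gcd first: 48139 = 6·7525 + 2989; 7525 = 2·2989 + 1547; 2989 = 1·1547 + 1442; 1547 = 1·1442 + 105; 1442 = 13·105 + 77; 105 = 1·77 + 28; 77 = 2·28 + 21; 28 = 1·21 + 7; 21 = 3·7 + 0 → gcd = 7
lcm = 48139·7525/gcd = 362245975/7 = 51749425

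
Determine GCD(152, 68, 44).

4

gcd(152, 68): 152 = 2·68 + 16; 68 = 4·16 + 4; 16 = 4·4 + 0 → 4
gcd(4, 44): 44 = 11·4 + 0 → 4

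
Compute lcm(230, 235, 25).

54050

230 = 2 · 5 · 23; 235 = 5 · 47; 25 = 5²
lcm takes max exponent of each prime: 2 · 5² · 23 · 47 = 54050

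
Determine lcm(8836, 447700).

gcd first: 447700 = 50·8836 + 5900; 8836 = 1·5900 + 2936; 5900 = 2·2936 + 28; 2936 = 104·28 + 24; 28 = 1·24 + 4; 24 = 6·4 + 0 → gcd = 4
lcm = 8836·447700/gcd = 3955877200/4 = 988969300

988969300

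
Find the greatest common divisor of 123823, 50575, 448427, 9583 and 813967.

gcd(123823, 50575): 123823 = 2·50575 + 22673; 50575 = 2·22673 + 5229; 22673 = 4·5229 + 1757; 5229 = 2·1757 + 1715; 1757 = 1·1715 + 42; 1715 = 40·42 + 35; 42 = 1·35 + 7; 35 = 5·7 + 0 → 7
gcd(7, 448427): 448427 = 64061·7 + 0 → 7
gcd(7, 9583): 9583 = 1369·7 + 0 → 7
gcd(7, 813967): 813967 = 116281·7 + 0 → 7

7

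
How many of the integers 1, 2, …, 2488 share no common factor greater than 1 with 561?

1419

Prime factors of 561: 3, 11, 17. Count integers ≤ 2488 divisible by none of them.
By inclusion–exclusion: 2488 − ⌊2488/3⌋ − ⌊2488/11⌋ − ⌊2488/17⌋ + ⌊2488/33⌋ + ⌊2488/51⌋ + ⌊2488/187⌋ − ⌊2488/561⌋ = 1419.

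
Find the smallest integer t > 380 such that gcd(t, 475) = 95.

475 = 95·5. Any t with gcd(t, 475) = 95 is a multiple of 95, say 95s, with s coprime to 5.
Need s > 380/95, so s ≥ 5. First s ≥ 5 with gcd(s, 5) = 1 is s = 6. Thus t = 95·6 = 570.

570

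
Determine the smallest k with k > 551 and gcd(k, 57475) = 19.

589

gcd(k, 57475) = 19 forces 19 | k; write k = 19s. Then gcd(19s, 19·3025) = 19·gcd(s, 3025), so need gcd(s, 3025) = 1.
19s > 551 gives s ≥ 30. The least s ≥ 30 coprime to 3025 is 31, so k = 19·31 = 589.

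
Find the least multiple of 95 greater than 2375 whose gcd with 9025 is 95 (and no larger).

2470

gcd(t, 9025) = 95 forces 95 | t; write t = 95s. Then gcd(95s, 95·95) = 95·gcd(s, 95), so need gcd(s, 95) = 1.
95s > 2375 gives s ≥ 26. The least s ≥ 26 coprime to 95 is 26, so t = 95·26 = 2470.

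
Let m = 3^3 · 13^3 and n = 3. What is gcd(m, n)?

min exponent per shared prime: 3 = 3

3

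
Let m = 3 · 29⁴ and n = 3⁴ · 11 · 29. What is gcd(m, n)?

87

min exponent per shared prime: 3 · 29 = 87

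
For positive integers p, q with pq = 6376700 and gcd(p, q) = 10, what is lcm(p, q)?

637670

Since gcd(p,q)·lcm(p,q) = pq, lcm = 6376700/10 = 637670.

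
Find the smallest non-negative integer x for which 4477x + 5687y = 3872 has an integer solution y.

Reduce mod 5687: 4477x ≡ 3872 (mod 5687). With g = gcd(4477, 5687) = 121 dividing 3872, divide through: 37x ≡ 32 (mod 47).
Since gcd(37, 47) = 1, x ≡ 32·(37)⁻¹ ≡ 25 (mod 47). Smallest non-negative: 25.

25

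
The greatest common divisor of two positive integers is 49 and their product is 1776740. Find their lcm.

For any two positive integers, gcd × lcm equals their product. Hence lcm = 1776740 / 49 = 36260.

36260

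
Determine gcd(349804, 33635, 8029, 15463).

gcd(349804, 33635): 349804 = 10·33635 + 13454; 33635 = 2·13454 + 6727; 13454 = 2·6727 + 0 → 6727
gcd(6727, 8029): 8029 = 1·6727 + 1302; 6727 = 5·1302 + 217; 1302 = 6·217 + 0 → 217
gcd(217, 15463): 15463 = 71·217 + 56; 217 = 3·56 + 49; 56 = 1·49 + 7; 49 = 7·7 + 0 → 7

7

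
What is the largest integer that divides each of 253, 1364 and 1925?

253 = 11 · 23; 1364 = 2² · 11 · 31; 1925 = 5² · 7 · 11
gcd takes min exponent of each prime: 11 = 11

11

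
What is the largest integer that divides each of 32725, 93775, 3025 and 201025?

32725 = 5² · 7 · 11 · 17; 93775 = 5² · 11² · 31; 3025 = 5² · 11²; 201025 = 5² · 11 · 17 · 43
gcd takes min exponent of each prime: 5² · 11 = 275

275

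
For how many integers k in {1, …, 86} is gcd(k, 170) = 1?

170 = 2·5·17. Inclusion–exclusion on these primes:
86 − ⌊86/2⌋ − ⌊86/5⌋ − ⌊86/17⌋ + ⌊86/10⌋ + ⌊86/34⌋ + ⌊86/85⌋ − ⌊86/170⌋ = 32

32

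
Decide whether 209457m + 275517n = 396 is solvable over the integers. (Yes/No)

By Bézout, 209457m + 275517n = 396 has integer solutions iff gcd(209457, 275517) | 396.
Euclid: 275517 = 1·209457 + 66060; 209457 = 3·66060 + 11277; 66060 = 5·11277 + 9675; 11277 = 1·9675 + 1602; 9675 = 6·1602 + 63; 1602 = 25·63 + 27; 63 = 2·27 + 9; 27 = 3·9 + 0. gcd = 9; 396 mod 9 = 0. Yes.

Yes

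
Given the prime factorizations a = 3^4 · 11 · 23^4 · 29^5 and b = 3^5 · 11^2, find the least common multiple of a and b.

max exponent per prime: 3^5 · 11^2 · 23^4 · 29^5 = 168769116732226527

168769116732226527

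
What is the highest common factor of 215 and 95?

215 = 5 · 43
95 = 5 · 19
Common: 5 = 5

5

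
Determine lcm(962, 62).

962 = 2 · 13 · 37; 62 = 2 · 31
max exponents: 2 · 13 · 31 · 37 = 29822

29822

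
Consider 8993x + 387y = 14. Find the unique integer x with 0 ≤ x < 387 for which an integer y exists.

gcd(8993, 387) = 1 (Euclid: 8993 = 23·387 + 92; 387 = 4·92 + 19; 92 = 4·19 + 16; 19 = 1·16 + 3; 16 = 5·3 + 1; 3 = 3·1 + 0), and 1 | 14.
Extended Euclid: 8993·(122) + 387·(-2835) = 1. Scale by 14: x₀ = 1708.
General solution x = x₀ + 387t; reducing mod 387 gives x = 160 (and y = -3718).

160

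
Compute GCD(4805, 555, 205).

5

gcd(4805, 555): 4805 = 8·555 + 365; 555 = 1·365 + 190; 365 = 1·190 + 175; 190 = 1·175 + 15; 175 = 11·15 + 10; 15 = 1·10 + 5; 10 = 2·5 + 0 → 5
gcd(5, 205): 205 = 41·5 + 0 → 5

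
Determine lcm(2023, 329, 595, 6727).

456864205

lcm(2023, 329) = 2023·329/gcd = 665567/7 = 95081
lcm(95081, 595) = 95081·595/gcd = 56573195/119 = 475405
lcm(475405, 6727) = 475405·6727/gcd = 3198049435/7 = 456864205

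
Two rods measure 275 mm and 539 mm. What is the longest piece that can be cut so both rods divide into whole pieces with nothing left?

11

Euclid: 539 = 1·275 + 264; 275 = 1·264 + 11; 264 = 24·11 + 0. Last nonzero remainder: 11.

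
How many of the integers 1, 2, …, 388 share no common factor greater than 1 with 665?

Prime factors of 665: 5, 7, 19. Count integers ≤ 388 divisible by none of them.
By inclusion–exclusion: 388 − ⌊388/5⌋ − ⌊388/7⌋ − ⌊388/19⌋ + ⌊388/35⌋ + ⌊388/95⌋ + ⌊388/133⌋ − ⌊388/665⌋ = 253.

253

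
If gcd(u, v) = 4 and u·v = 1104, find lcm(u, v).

276

gcd·lcm = product, so lcm = 1104/4 = 276.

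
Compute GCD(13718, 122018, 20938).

13718 = 2 · 19³; 122018 = 2 · 13² · 19²; 20938 = 2 · 19² · 29
gcd takes min exponent of each prime: 2 · 19² = 722

722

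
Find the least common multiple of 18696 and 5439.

gcd first: 18696 = 3·5439 + 2379; 5439 = 2·2379 + 681; 2379 = 3·681 + 336; 681 = 2·336 + 9; 336 = 37·9 + 3; 9 = 3·3 + 0 → gcd = 3
lcm = 18696·5439/gcd = 101687544/3 = 33895848

33895848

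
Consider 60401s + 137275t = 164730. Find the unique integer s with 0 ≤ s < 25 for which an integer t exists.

Reduce mod 137275: 60401s ≡ 164730 (mod 137275). With g = gcd(60401, 137275) = 5491 dividing 164730, divide through: 11s ≡ 30 (mod 25).
Since gcd(11, 25) = 1, s ≡ 30·(11)⁻¹ ≡ 5 (mod 25). Smallest non-negative: 5.

5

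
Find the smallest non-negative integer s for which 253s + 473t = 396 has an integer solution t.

gcd(253, 473) = 11 (Euclid: 473 = 1·253 + 220; 253 = 1·220 + 33; 220 = 6·33 + 22; 33 = 1·22 + 11; 22 = 2·11 + 0), and 11 | 396.
Extended Euclid: 253·(15) + 473·(-8) = 11. Scale by 36: s₀ = 540.
General solution s = s₀ + 43k; reducing mod 43 gives s = 24 (and t = -12).

24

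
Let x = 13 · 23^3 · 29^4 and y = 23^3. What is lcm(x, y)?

max exponent per prime: 13 · 23^3 · 29^4 = 111871343051

111871343051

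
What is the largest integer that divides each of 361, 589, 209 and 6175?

19

gcd(361, 589): 589 = 1·361 + 228; 361 = 1·228 + 133; 228 = 1·133 + 95; 133 = 1·95 + 38; 95 = 2·38 + 19; 38 = 2·19 + 0 → 19
gcd(19, 209): 209 = 11·19 + 0 → 19
gcd(19, 6175): 6175 = 325·19 + 0 → 19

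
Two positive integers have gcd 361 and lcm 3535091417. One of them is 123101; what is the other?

10366837

p·q = gcd·lcm = 361·3535091417 = 1276168001537, so q = 1276168001537/123101 = 10366837.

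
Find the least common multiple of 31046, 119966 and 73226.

4606574434

31046 = 2 · 19² · 43; 119966 = 2 · 7 · 11 · 19 · 41; 73226 = 2 · 19 · 41 · 47
lcm takes max exponent of each prime: 2 · 7 · 11 · 19² · 41 · 43 · 47 = 4606574434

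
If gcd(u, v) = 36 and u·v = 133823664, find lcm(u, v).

3717324

gcd·lcm = product, so lcm = 133823664/36 = 3717324.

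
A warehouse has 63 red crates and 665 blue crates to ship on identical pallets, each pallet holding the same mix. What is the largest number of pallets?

Euclid: 665 = 10·63 + 35; 63 = 1·35 + 28; 35 = 1·28 + 7; 28 = 4·7 + 0. Last nonzero remainder: 7.

7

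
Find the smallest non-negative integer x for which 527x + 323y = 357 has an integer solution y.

16

Euclid: 527 = 1·323 + 204; 323 = 1·204 + 119; 204 = 1·119 + 85; 119 = 1·85 + 34; 85 = 2·34 + 17; 34 = 2·17 + 0 → gcd = 17; 357 = 17·21.
Back-substitution yields 527·(8) + 323·(-13) = 17, so one solution is x = 8·21 = 168, y = -13·21 = -273.
Solutions in x differ by 323/17 = 19; the one in [0, 19) is 168 mod 19 = 16.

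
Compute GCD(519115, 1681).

1

519115 = 5 · 47³
1681 = 41²
Common: 1 = 1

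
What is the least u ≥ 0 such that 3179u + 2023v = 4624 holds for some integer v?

4

gcd(3179, 2023) = 289 (Euclid: 3179 = 1·2023 + 1156; 2023 = 1·1156 + 867; 1156 = 1·867 + 289; 867 = 3·289 + 0), and 289 | 4624.
Extended Euclid: 3179·(2) + 2023·(-3) = 289. Scale by 16: u₀ = 32.
General solution u = u₀ + 7t; reducing mod 7 gives u = 4 (and v = -4).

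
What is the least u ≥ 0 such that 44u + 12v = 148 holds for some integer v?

Euclid: 44 = 3·12 + 8; 12 = 1·8 + 4; 8 = 2·4 + 0 → gcd = 4; 148 = 4·37.
Back-substitution yields 44·(-1) + 12·(4) = 4, so one solution is u = -1·37 = -37, v = 4·37 = 148.
Solutions in u differ by 12/4 = 3; the one in [0, 3) is -37 mod 3 = 2.

2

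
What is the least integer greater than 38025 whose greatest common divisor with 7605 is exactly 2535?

40560

7605 = 2535·3. Any x with gcd(x, 7605) = 2535 is a multiple of 2535, say 2535s, with s coprime to 3.
Need s > 38025/2535, so s ≥ 16. First s ≥ 16 with gcd(s, 3) = 1 is s = 16. Thus x = 2535·16 = 40560.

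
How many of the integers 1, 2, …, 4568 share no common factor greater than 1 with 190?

Prime factors of 190: 2, 5, 19. Count integers ≤ 4568 divisible by none of them.
By inclusion–exclusion: 4568 − ⌊4568/2⌋ − ⌊4568/5⌋ − ⌊4568/19⌋ + ⌊4568/10⌋ + ⌊4568/38⌋ + ⌊4568/95⌋ − ⌊4568/190⌋ = 1731.

1731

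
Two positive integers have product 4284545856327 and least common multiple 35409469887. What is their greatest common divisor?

121

gcd·lcm = product, so gcd = 4284545856327/35409469887 = 121.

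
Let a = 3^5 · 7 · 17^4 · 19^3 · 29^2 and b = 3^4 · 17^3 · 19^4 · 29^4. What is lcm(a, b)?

max exponent per prime: 3^5 · 7 · 17^4 · 19^4 · 29^4 = 13095026889037220421

13095026889037220421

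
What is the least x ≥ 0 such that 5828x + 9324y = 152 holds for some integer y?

304

gcd(5828, 9324) = 4 (Euclid: 9324 = 1·5828 + 3496; 5828 = 1·3496 + 2332; 3496 = 1·2332 + 1164; 2332 = 2·1164 + 4; 1164 = 291·4 + 0), and 4 | 152.
Extended Euclid: 5828·(8) + 9324·(-5) = 4. Scale by 38: x₀ = 304.
General solution x = x₀ + 2331t; reducing mod 2331 gives x = 304 (and y = -190).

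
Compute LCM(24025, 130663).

gcd first: 130663 = 5·24025 + 10538; 24025 = 2·10538 + 2949; 10538 = 3·2949 + 1691; 2949 = 1·1691 + 1258; 1691 = 1·1258 + 433; 1258 = 2·433 + 392; 433 = 1·392 + 41; 392 = 9·41 + 23; 41 = 1·23 + 18; 23 = 1·18 + 5; 18 = 3·5 + 3; 5 = 1·3 + 2; 3 = 1·2 + 1; 2 = 2·1 + 0 → gcd = 1
lcm = 24025·130663/gcd = 3139178575/1 = 3139178575

3139178575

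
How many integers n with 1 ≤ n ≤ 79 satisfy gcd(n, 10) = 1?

32

10 = 2·5. Inclusion–exclusion on these primes:
79 − ⌊79/2⌋ − ⌊79/5⌋ + ⌊79/10⌋ = 32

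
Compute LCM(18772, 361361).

1445444

18772 = 2² · 13 · 19²; 361361 = 7 · 11 · 13 · 19²
max exponents: 2² · 7 · 11 · 13 · 19² = 1445444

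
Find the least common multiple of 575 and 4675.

575 = 5² · 23; 4675 = 5² · 11 · 17
max exponents: 5² · 11 · 17 · 23 = 107525

107525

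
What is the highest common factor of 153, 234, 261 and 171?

gcd(153, 234): 234 = 1·153 + 81; 153 = 1·81 + 72; 81 = 1·72 + 9; 72 = 8·9 + 0 → 9
gcd(9, 261): 261 = 29·9 + 0 → 9
gcd(9, 171): 171 = 19·9 + 0 → 9

9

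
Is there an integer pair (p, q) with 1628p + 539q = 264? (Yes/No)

Yes

gcd(1628, 539): 1628 = 3·539 + 11; 539 = 49·11 + 0 → 11
11 divides 264, so a solution exists.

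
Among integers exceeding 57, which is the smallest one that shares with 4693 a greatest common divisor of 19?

76

gcd(x, 4693) = 19 forces 19 | x; write x = 19s. Then gcd(19s, 19·247) = 19·gcd(s, 247), so need gcd(s, 247) = 1.
19s > 57 gives s ≥ 4. The least s ≥ 4 coprime to 247 is 4, so x = 19·4 = 76.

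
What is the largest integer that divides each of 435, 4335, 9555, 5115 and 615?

435 = 3 · 5 · 29; 4335 = 3 · 5 · 17²; 9555 = 3 · 5 · 7² · 13; 5115 = 3 · 5 · 11 · 31; 615 = 3 · 5 · 41
gcd takes min exponent of each prime: 3 · 5 = 15

15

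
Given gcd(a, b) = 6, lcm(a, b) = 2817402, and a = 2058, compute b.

8214

Using ab = gcd(a,b)·lcm(a,b) = 6·2817402 = 16904412, we get b = 16904412/2058 = 8214.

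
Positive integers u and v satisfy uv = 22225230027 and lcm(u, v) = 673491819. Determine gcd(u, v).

gcd·lcm = product, so gcd = 22225230027/673491819 = 33.

33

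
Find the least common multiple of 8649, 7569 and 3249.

lcm(8649, 7569) = 8649·7569/gcd = 65464281/9 = 7273809
lcm(7273809, 3249) = 7273809·3249/gcd = 23632605441/9 = 2625845049

2625845049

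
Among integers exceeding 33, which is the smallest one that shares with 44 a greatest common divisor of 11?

55

gcd(t, 44) = 11 forces 11 | t; write t = 11s. Then gcd(11s, 11·4) = 11·gcd(s, 4), so need gcd(s, 4) = 1.
11s > 33 gives s ≥ 4. The least s ≥ 4 coprime to 4 is 5, so t = 11·5 = 55.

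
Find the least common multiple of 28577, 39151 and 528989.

lcm(28577, 39151) = 28577·39151/gcd = 1118818127/17 = 65812831
lcm(65812831, 528989) = 65812831·528989/gcd = 34814263657859/17 = 2047897862227

2047897862227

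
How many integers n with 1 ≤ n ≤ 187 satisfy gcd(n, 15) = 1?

100

Prime factors of 15: 3, 5. Count integers ≤ 187 divisible by none of them.
By inclusion–exclusion: 187 − ⌊187/3⌋ − ⌊187/5⌋ + ⌊187/15⌋ = 100.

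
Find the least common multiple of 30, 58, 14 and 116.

30 = 2 · 3 · 5; 58 = 2 · 29; 14 = 2 · 7; 116 = 2² · 29
lcm takes max exponent of each prime: 2² · 3 · 5 · 7 · 29 = 12180

12180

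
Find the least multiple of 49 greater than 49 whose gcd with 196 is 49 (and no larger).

196 = 49·4. Any t with gcd(t, 196) = 49 is a multiple of 49, say 49s, with s coprime to 4.
Need s > 49/49, so s ≥ 2. First s ≥ 2 with gcd(s, 4) = 1 is s = 3. Thus t = 49·3 = 147.

147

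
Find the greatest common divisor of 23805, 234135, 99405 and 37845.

gcd(23805, 234135): 234135 = 9·23805 + 19890; 23805 = 1·19890 + 3915; 19890 = 5·3915 + 315; 3915 = 12·315 + 135; 315 = 2·135 + 45; 135 = 3·45 + 0 → 45
gcd(45, 99405): 99405 = 2209·45 + 0 → 45
gcd(45, 37845): 37845 = 841·45 + 0 → 45

45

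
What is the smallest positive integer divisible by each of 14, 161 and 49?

14 = 2 · 7; 161 = 7 · 23; 49 = 7²
lcm takes max exponent of each prime: 2 · 7² · 23 = 2254

2254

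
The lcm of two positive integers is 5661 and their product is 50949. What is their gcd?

9

gcd·lcm = product, so gcd = 50949/5661 = 9.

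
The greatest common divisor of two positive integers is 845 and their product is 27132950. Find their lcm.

32110

Since gcd(p,q)·lcm(p,q) = pq, lcm = 27132950/845 = 32110.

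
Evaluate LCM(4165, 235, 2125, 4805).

4703013875

4165 = 5 · 7² · 17; 235 = 5 · 47; 2125 = 5³ · 17; 4805 = 5 · 31²
lcm takes max exponent of each prime: 5³ · 7² · 17 · 31² · 47 = 4703013875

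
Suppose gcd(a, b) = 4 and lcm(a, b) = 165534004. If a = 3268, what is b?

202612

Using ab = gcd(a,b)·lcm(a,b) = 4·165534004 = 662136016, we get b = 662136016/3268 = 202612.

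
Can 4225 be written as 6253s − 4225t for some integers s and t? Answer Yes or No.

By Bézout, 6253s − 4225t = 4225 has integer solutions iff gcd(6253, 4225) | 4225.
Euclid: 6253 = 1·4225 + 2028; 4225 = 2·2028 + 169; 2028 = 12·169 + 0. gcd = 169; 4225 mod 169 = 0. Yes.

Yes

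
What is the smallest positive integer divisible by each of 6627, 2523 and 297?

551757393

6627 = 3 · 47²; 2523 = 3 · 29²; 297 = 3³ · 11
lcm takes max exponent of each prime: 3³ · 11 · 29² · 47² = 551757393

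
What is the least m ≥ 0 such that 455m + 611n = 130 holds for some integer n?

7

Reduce mod 611: 455m ≡ 130 (mod 611). With g = gcd(455, 611) = 13 dividing 130, divide through: 35m ≡ 10 (mod 47).
Since gcd(35, 47) = 1, m ≡ 10·(35)⁻¹ ≡ 7 (mod 47). Smallest non-negative: 7.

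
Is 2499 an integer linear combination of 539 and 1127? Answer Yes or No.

By Bézout, 539u − 1127v = 2499 has integer solutions iff gcd(539, 1127) | 2499.
Euclid: 1127 = 2·539 + 49; 539 = 11·49 + 0. gcd = 49; 2499 mod 49 = 0. Yes.

Yes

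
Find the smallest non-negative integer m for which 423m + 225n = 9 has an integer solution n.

8

gcd(423, 225) = 9 (Euclid: 423 = 1·225 + 198; 225 = 1·198 + 27; 198 = 7·27 + 9; 27 = 3·9 + 0), and 9 | 9.
Extended Euclid: 423·(8) + 225·(-15) = 9. Scale by 1: m₀ = 8.
General solution m = m₀ + 25t; reducing mod 25 gives m = 8 (and n = -15).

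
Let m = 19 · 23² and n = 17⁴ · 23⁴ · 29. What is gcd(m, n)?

529

min exponent per shared prime: 23² = 529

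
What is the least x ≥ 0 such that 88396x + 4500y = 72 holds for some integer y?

432

Euclid: 88396 = 19·4500 + 2896; 4500 = 1·2896 + 1604; 2896 = 1·1604 + 1292; 1604 = 1·1292 + 312; 1292 = 4·312 + 44; 312 = 7·44 + 4; 44 = 11·4 + 0 → gcd = 4; 72 = 4·18.
Back-substitution yields 88396·(-101) + 4500·(1984) = 4, so one solution is x = -101·18 = -1818, y = 1984·18 = 35712.
Solutions in x differ by 4500/4 = 1125; the one in [0, 1125) is -1818 mod 1125 = 432.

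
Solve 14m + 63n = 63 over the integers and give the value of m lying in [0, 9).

gcd(14, 63) = 7 (Euclid: 63 = 4·14 + 7; 14 = 2·7 + 0), and 7 | 63.
Extended Euclid: 14·(-4) + 63·(1) = 7. Scale by 9: m₀ = -36.
General solution m = m₀ + 9t; reducing mod 9 gives m = 0 (and n = 1).

0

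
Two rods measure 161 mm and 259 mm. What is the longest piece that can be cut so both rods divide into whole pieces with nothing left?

7

161 = 7 · 23
259 = 7 · 37
Common: 7 = 7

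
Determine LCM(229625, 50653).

11631195125

229625 = 5³ · 11 · 167; 50653 = 37³
max exponents: 5³ · 11 · 37³ · 167 = 11631195125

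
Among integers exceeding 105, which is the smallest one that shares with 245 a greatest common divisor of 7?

112

Multiples of 7 above 105: 7·16, 7·17, … . Need the cofactor coprime to 245/7 = 35.
Checking s = 16, 17, … the first with gcd(s, 35) = 1 is s = 16, giving 112.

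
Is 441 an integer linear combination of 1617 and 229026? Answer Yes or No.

gcd(1617, 229026): 229026 = 141·1617 + 1029; 1617 = 1·1029 + 588; 1029 = 1·588 + 441; 588 = 1·441 + 147; 441 = 3·147 + 0 → 147
147 divides 441, so a solution exists.

Yes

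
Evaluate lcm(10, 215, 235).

20210

lcm(10, 215) = 10·215/gcd = 2150/5 = 430
lcm(430, 235) = 430·235/gcd = 101050/5 = 20210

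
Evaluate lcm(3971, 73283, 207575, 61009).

78334030775

lcm(3971, 73283) = 3971·73283/gcd = 291006793/361 = 806113
lcm(806113, 207575) = 806113·207575/gcd = 167328905975/361 = 463514975
lcm(463514975, 61009) = 463514975·61009/gcd = 28278585109775/361 = 78334030775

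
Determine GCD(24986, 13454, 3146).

2

gcd(24986, 13454): 24986 = 1·13454 + 11532; 13454 = 1·11532 + 1922; 11532 = 6·1922 + 0 → 1922
gcd(1922, 3146): 3146 = 1·1922 + 1224; 1922 = 1·1224 + 698; 1224 = 1·698 + 526; 698 = 1·526 + 172; 526 = 3·172 + 10; 172 = 17·10 + 2; 10 = 5·2 + 0 → 2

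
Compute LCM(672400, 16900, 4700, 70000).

934652810000

672400 = 2⁴ · 5² · 41²; 16900 = 2² · 5² · 13²; 4700 = 2² · 5² · 47; 70000 = 2⁴ · 5⁴ · 7
lcm takes max exponent of each prime: 2⁴ · 5⁴ · 7 · 13² · 41² · 47 = 934652810000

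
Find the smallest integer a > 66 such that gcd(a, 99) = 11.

77

gcd(a, 99) = 11 forces 11 | a; write a = 11s. Then gcd(11s, 11·9) = 11·gcd(s, 9), so need gcd(s, 9) = 1.
11s > 66 gives s ≥ 7. The least s ≥ 7 coprime to 9 is 7, so a = 11·7 = 77.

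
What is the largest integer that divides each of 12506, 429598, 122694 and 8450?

338

gcd(12506, 429598): 429598 = 34·12506 + 4394; 12506 = 2·4394 + 3718; 4394 = 1·3718 + 676; 3718 = 5·676 + 338; 676 = 2·338 + 0 → 338
gcd(338, 122694): 122694 = 363·338 + 0 → 338
gcd(338, 8450): 8450 = 25·338 + 0 → 338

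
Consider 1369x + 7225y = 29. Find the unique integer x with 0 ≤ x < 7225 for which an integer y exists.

Reduce mod 7225: 1369x ≡ 29 (mod 7225). With g = gcd(1369, 7225) = 1 dividing 29, divide through: 1369x ≡ 29 (mod 7225).
Since gcd(1369, 7225) = 1, x ≡ 29·(1369)⁻¹ ≡ 3441 (mod 7225). Smallest non-negative: 3441.

3441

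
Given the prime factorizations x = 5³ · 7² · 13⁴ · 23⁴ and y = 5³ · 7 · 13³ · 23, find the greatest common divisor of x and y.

44214625

min exponent per shared prime: 5³ · 7 · 13³ · 23 = 44214625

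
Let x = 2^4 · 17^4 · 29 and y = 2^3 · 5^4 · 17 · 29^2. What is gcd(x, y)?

3944

min exponent per shared prime: 2^3 · 17 · 29 = 3944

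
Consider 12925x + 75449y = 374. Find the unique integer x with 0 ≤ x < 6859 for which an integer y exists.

432

gcd(12925, 75449) = 11 (Euclid: 75449 = 5·12925 + 10824; 12925 = 1·10824 + 2101; 10824 = 5·2101 + 319; 2101 = 6·319 + 187; 319 = 1·187 + 132; 187 = 1·132 + 55; 132 = 2·55 + 22; 55 = 2·22 + 11; 22 = 2·11 + 0), and 11 | 374.
Extended Euclid: 12925·(2837) + 75449·(-486) = 11. Scale by 34: x₀ = 96458.
General solution x = x₀ + 6859t; reducing mod 6859 gives x = 432 (and y = -74).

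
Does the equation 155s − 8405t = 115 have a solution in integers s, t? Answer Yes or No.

Yes

By Bézout, 155s − 8405t = 115 has integer solutions iff gcd(155, 8405) | 115.
Euclid: 8405 = 54·155 + 35; 155 = 4·35 + 15; 35 = 2·15 + 5; 15 = 3·5 + 0. gcd = 5; 115 mod 5 = 0. Yes.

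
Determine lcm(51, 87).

1479

51 = 3 · 17; 87 = 3 · 29
max exponents: 3 · 17 · 29 = 1479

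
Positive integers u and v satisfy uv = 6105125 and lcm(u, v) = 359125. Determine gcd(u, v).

gcd·lcm = product, so gcd = 6105125/359125 = 17.

17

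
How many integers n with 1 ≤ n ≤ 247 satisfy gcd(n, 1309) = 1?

Prime factors of 1309: 7, 11, 17. Count integers ≤ 247 divisible by none of them.
By inclusion–exclusion: 247 − ⌊247/7⌋ − ⌊247/11⌋ − ⌊247/17⌋ + ⌊247/77⌋ + ⌊247/119⌋ + ⌊247/187⌋ − ⌊247/1309⌋ = 182.

182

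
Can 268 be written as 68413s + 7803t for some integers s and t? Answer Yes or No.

gcd(68413, 7803): 68413 = 8·7803 + 5989; 7803 = 1·5989 + 1814; 5989 = 3·1814 + 547; 1814 = 3·547 + 173; 547 = 3·173 + 28; 173 = 6·28 + 5; 28 = 5·5 + 3; 5 = 1·3 + 2; 3 = 1·2 + 1; 2 = 2·1 + 0 → 1
1 divides 268, so a solution exists.

Yes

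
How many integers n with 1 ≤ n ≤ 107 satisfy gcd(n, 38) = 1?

51

38 = 2·19. Inclusion–exclusion on these primes:
107 − ⌊107/2⌋ − ⌊107/19⌋ + ⌊107/38⌋ = 51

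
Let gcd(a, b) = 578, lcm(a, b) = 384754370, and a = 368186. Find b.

a·b = gcd·lcm = 578·384754370 = 222388025860, so b = 222388025860/368186 = 604010.

604010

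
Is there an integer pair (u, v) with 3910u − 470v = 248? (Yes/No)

No

By Bézout, 3910u − 470v = 248 has integer solutions iff gcd(3910, 470) | 248.
Euclid: 3910 = 8·470 + 150; 470 = 3·150 + 20; 150 = 7·20 + 10; 20 = 2·10 + 0. gcd = 10; 248 mod 10 = 8. No.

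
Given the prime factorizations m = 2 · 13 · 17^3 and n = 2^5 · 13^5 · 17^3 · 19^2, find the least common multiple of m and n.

max exponent per prime: 2^5 · 13^5 · 17^3 · 19^2 = 21072725303968

21072725303968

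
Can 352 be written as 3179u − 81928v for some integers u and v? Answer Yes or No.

Yes

gcd(3179, 81928): 81928 = 25·3179 + 2453; 3179 = 1·2453 + 726; 2453 = 3·726 + 275; 726 = 2·275 + 176; 275 = 1·176 + 99; 176 = 1·99 + 77; 99 = 1·77 + 22; 77 = 3·22 + 11; 22 = 2·11 + 0 → 11
11 divides 352, so a solution exists.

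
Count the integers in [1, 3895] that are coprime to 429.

429 = 3·11·13. Inclusion–exclusion on these primes:
3895 − ⌊3895/3⌋ − ⌊3895/11⌋ − ⌊3895/13⌋ + ⌊3895/33⌋ + ⌊3895/39⌋ + ⌊3895/143⌋ − ⌊3895/429⌋ = 2179

2179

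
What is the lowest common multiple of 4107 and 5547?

7593843

4107 = 3 · 37²; 5547 = 3 · 43²
max exponents: 3 · 37² · 43² = 7593843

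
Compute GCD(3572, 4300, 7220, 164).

4

3572 = 2² · 19 · 47; 4300 = 2² · 5² · 43; 7220 = 2² · 5 · 19²; 164 = 2² · 41
gcd takes min exponent of each prime: 2² = 4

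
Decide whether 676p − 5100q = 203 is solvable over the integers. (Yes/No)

No

gcd(676, 5100): 5100 = 7·676 + 368; 676 = 1·368 + 308; 368 = 1·308 + 60; 308 = 5·60 + 8; 60 = 7·8 + 4; 8 = 2·4 + 0 → 4
4 does not divide 203, so a solution does not exist.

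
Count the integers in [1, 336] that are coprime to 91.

Prime factors of 91: 7, 13. Count integers ≤ 336 divisible by none of them.
By inclusion–exclusion: 336 − ⌊336/7⌋ − ⌊336/13⌋ + ⌊336/91⌋ = 266.

266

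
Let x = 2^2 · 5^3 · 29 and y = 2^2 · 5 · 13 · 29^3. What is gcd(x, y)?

min exponent per shared prime: 2^2 · 5 · 29 = 580

580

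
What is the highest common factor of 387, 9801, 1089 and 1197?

387 = 3² · 43; 9801 = 3⁴ · 11²; 1089 = 3² · 11²; 1197 = 3² · 7 · 19
gcd takes min exponent of each prime: 3² = 9

9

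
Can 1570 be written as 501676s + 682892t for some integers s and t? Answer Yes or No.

No

By Bézout, 501676s + 682892t = 1570 has integer solutions iff gcd(501676, 682892) | 1570.
Euclid: 682892 = 1·501676 + 181216; 501676 = 2·181216 + 139244; 181216 = 1·139244 + 41972; 139244 = 3·41972 + 13328; 41972 = 3·13328 + 1988; 13328 = 6·1988 + 1400; 1988 = 1·1400 + 588; 1400 = 2·588 + 224; 588 = 2·224 + 140; 224 = 1·140 + 84; 140 = 1·84 + 56; 84 = 1·56 + 28; 56 = 2·28 + 0. gcd = 28; 1570 mod 28 = 2. No.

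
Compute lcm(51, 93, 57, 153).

90117

lcm(51, 93) = 51·93/gcd = 4743/3 = 1581
lcm(1581, 57) = 1581·57/gcd = 90117/3 = 30039
lcm(30039, 153) = 30039·153/gcd = 4595967/51 = 90117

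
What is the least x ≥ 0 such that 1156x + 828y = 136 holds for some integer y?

Reduce mod 828: 1156x ≡ 136 (mod 828). With g = gcd(1156, 828) = 4 dividing 136, divide through: 289x ≡ 34 (mod 207).
Since gcd(289, 207) = 1, x ≡ 34·(289)⁻¹ ≡ 61 (mod 207). Smallest non-negative: 61.

61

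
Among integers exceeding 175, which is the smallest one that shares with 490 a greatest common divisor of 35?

315

490 = 35·14. Any x with gcd(x, 490) = 35 is a multiple of 35, say 35s, with s coprime to 14.
Need s > 175/35, so s ≥ 6. First s ≥ 6 with gcd(s, 14) = 1 is s = 9. Thus x = 35·9 = 315.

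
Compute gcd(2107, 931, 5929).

49

gcd(2107, 931): 2107 = 2·931 + 245; 931 = 3·245 + 196; 245 = 1·196 + 49; 196 = 4·49 + 0 → 49
gcd(49, 5929): 5929 = 121·49 + 0 → 49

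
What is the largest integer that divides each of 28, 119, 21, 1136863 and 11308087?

7

28 = 2² · 7; 119 = 7 · 17; 21 = 3 · 7; 1136863 = 7 · 13² · 31²; 11308087 = 7 · 31² · 41²
gcd takes min exponent of each prime: 7 = 7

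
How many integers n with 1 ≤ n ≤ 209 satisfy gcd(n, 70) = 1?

72

70 = 2·5·7. Inclusion–exclusion on these primes:
209 − ⌊209/2⌋ − ⌊209/5⌋ − ⌊209/7⌋ + ⌊209/10⌋ + ⌊209/14⌋ + ⌊209/35⌋ − ⌊209/70⌋ = 72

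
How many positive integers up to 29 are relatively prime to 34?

14

34 = 2·17. Inclusion–exclusion on these primes:
29 − ⌊29/2⌋ − ⌊29/17⌋ + ⌊29/34⌋ = 14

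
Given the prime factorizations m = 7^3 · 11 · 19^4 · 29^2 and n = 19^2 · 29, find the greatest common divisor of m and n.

min exponent per shared prime: 19^2 · 29 = 10469

10469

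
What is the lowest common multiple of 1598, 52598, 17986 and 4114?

158237032954

lcm(1598, 52598) = 1598·52598/gcd = 84051604/34 = 2472106
lcm(2472106, 17986) = 2472106·17986/gcd = 44463298516/34 = 1307744074
lcm(1307744074, 4114) = 1307744074·4114/gcd = 5380059120436/34 = 158237032954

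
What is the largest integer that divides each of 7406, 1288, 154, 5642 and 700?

7406 = 2 · 7 · 23²; 1288 = 2³ · 7 · 23; 154 = 2 · 7 · 11; 5642 = 2 · 7 · 13 · 31; 700 = 2² · 5² · 7
gcd takes min exponent of each prime: 2 · 7 = 14

14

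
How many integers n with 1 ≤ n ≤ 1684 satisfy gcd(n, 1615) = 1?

1201

Prime factors of 1615: 5, 17, 19. Count integers ≤ 1684 divisible by none of them.
By inclusion–exclusion: 1684 − ⌊1684/5⌋ − ⌊1684/17⌋ − ⌊1684/19⌋ + ⌊1684/85⌋ + ⌊1684/95⌋ + ⌊1684/323⌋ − ⌊1684/1615⌋ = 1201.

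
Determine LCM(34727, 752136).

30837576

34727 = 7 · 11² · 41; 752136 = 2³ · 3 · 7 · 11² · 37
max exponents: 2³ · 3 · 7 · 11² · 37 · 41 = 30837576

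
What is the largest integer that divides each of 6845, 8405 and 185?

5

gcd(6845, 8405): 8405 = 1·6845 + 1560; 6845 = 4·1560 + 605; 1560 = 2·605 + 350; 605 = 1·350 + 255; 350 = 1·255 + 95; 255 = 2·95 + 65; 95 = 1·65 + 30; 65 = 2·30 + 5; 30 = 6·5 + 0 → 5
gcd(5, 185): 185 = 37·5 + 0 → 5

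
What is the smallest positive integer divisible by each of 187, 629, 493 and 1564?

187 = 11 · 17; 629 = 17 · 37; 493 = 17 · 29; 1564 = 2² · 17 · 23
lcm takes max exponent of each prime: 2² · 11 · 17 · 23 · 29 · 37 = 18459892

18459892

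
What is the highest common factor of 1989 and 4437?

1989 = 3² · 13 · 17
4437 = 3² · 17 · 29
Common: 3² · 17 = 153

153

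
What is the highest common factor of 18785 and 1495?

65

Euclid: 18785 = 12·1495 + 845; 1495 = 1·845 + 650; 845 = 1·650 + 195; 650 = 3·195 + 65; 195 = 3·65 + 0. Last nonzero remainder: 65.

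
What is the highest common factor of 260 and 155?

260 = 2² · 5 · 13
155 = 5 · 31
Common: 5 = 5

5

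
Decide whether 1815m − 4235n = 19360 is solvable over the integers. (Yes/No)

gcd(1815, 4235): 4235 = 2·1815 + 605; 1815 = 3·605 + 0 → 605
605 divides 19360, so a solution exists.

Yes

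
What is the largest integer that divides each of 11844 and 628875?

9

Euclid: 628875 = 53·11844 + 1143; 11844 = 10·1143 + 414; 1143 = 2·414 + 315; 414 = 1·315 + 99; 315 = 3·99 + 18; 99 = 5·18 + 9; 18 = 2·9 + 0. Last nonzero remainder: 9.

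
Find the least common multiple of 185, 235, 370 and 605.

lcm(185, 235) = 185·235/gcd = 43475/5 = 8695
lcm(8695, 370) = 8695·370/gcd = 3217150/185 = 17390
lcm(17390, 605) = 17390·605/gcd = 10520950/5 = 2104190

2104190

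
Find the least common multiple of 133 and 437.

3059

gcd first: 437 = 3·133 + 38; 133 = 3·38 + 19; 38 = 2·19 + 0 → gcd = 19
lcm = 133·437/gcd = 58121/19 = 3059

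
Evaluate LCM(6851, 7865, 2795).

178228765

lcm(6851, 7865) = 6851·7865/gcd = 53883115/13 = 4144855
lcm(4144855, 2795) = 4144855·2795/gcd = 11584869725/65 = 178228765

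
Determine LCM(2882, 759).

198858

gcd first: 2882 = 3·759 + 605; 759 = 1·605 + 154; 605 = 3·154 + 143; 154 = 1·143 + 11; 143 = 13·11 + 0 → gcd = 11
lcm = 2882·759/gcd = 2187438/11 = 198858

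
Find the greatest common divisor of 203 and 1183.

203 = 7 · 29
1183 = 7 · 13²
Common: 7 = 7

7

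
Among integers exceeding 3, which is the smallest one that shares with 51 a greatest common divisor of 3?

6

51 = 3·17. Any t with gcd(t, 51) = 3 is a multiple of 3, say 3s, with s coprime to 17.
Need s > 3/3, so s ≥ 2. First s ≥ 2 with gcd(s, 17) = 1 is s = 2. Thus t = 3·2 = 6.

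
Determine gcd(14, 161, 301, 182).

7

gcd(14, 161): 161 = 11·14 + 7; 14 = 2·7 + 0 → 7
gcd(7, 301): 301 = 43·7 + 0 → 7
gcd(7, 182): 182 = 26·7 + 0 → 7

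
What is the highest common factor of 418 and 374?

Euclid: 418 = 1·374 + 44; 374 = 8·44 + 22; 44 = 2·22 + 0. Last nonzero remainder: 22.

22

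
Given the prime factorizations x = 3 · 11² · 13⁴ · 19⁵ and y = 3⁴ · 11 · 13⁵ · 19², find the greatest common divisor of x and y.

340247193

min exponent per shared prime: 3 · 11 · 13⁴ · 19² = 340247193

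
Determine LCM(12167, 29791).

362467097

gcd first: 29791 = 2·12167 + 5457; 12167 = 2·5457 + 1253; 5457 = 4·1253 + 445; 1253 = 2·445 + 363; 445 = 1·363 + 82; 363 = 4·82 + 35; 82 = 2·35 + 12; 35 = 2·12 + 11; 12 = 1·11 + 1; 11 = 11·1 + 0 → gcd = 1
lcm = 12167·29791/gcd = 362467097/1 = 362467097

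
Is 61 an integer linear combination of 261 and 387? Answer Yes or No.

No

By Bézout, 261x + 387y = 61 has integer solutions iff gcd(261, 387) | 61.
Euclid: 387 = 1·261 + 126; 261 = 2·126 + 9; 126 = 14·9 + 0. gcd = 9; 61 mod 9 = 7. No.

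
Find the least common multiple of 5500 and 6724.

9245500

gcd first: 6724 = 1·5500 + 1224; 5500 = 4·1224 + 604; 1224 = 2·604 + 16; 604 = 37·16 + 12; 16 = 1·12 + 4; 12 = 3·4 + 0 → gcd = 4
lcm = 5500·6724/gcd = 36982000/4 = 9245500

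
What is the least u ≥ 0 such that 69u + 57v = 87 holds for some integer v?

Reduce mod 57: 69u ≡ 87 (mod 57). With g = gcd(69, 57) = 3 dividing 87, divide through: 23u ≡ 29 (mod 19).
Since gcd(23, 19) = 1, u ≡ 29·(23)⁻¹ ≡ 12 (mod 19). Smallest non-negative: 12.

12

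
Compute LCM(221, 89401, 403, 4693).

221 = 13 · 17; 89401 = 13² · 23²; 403 = 13 · 31; 4693 = 13 · 19²
lcm takes max exponent of each prime: 13² · 17 · 19² · 23² · 31 = 17008272047

17008272047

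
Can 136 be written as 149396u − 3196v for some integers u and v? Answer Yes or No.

Yes

By Bézout, 149396u − 3196v = 136 has integer solutions iff gcd(149396, 3196) | 136.
Euclid: 149396 = 46·3196 + 2380; 3196 = 1·2380 + 816; 2380 = 2·816 + 748; 816 = 1·748 + 68; 748 = 11·68 + 0. gcd = 68; 136 mod 68 = 0. Yes.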